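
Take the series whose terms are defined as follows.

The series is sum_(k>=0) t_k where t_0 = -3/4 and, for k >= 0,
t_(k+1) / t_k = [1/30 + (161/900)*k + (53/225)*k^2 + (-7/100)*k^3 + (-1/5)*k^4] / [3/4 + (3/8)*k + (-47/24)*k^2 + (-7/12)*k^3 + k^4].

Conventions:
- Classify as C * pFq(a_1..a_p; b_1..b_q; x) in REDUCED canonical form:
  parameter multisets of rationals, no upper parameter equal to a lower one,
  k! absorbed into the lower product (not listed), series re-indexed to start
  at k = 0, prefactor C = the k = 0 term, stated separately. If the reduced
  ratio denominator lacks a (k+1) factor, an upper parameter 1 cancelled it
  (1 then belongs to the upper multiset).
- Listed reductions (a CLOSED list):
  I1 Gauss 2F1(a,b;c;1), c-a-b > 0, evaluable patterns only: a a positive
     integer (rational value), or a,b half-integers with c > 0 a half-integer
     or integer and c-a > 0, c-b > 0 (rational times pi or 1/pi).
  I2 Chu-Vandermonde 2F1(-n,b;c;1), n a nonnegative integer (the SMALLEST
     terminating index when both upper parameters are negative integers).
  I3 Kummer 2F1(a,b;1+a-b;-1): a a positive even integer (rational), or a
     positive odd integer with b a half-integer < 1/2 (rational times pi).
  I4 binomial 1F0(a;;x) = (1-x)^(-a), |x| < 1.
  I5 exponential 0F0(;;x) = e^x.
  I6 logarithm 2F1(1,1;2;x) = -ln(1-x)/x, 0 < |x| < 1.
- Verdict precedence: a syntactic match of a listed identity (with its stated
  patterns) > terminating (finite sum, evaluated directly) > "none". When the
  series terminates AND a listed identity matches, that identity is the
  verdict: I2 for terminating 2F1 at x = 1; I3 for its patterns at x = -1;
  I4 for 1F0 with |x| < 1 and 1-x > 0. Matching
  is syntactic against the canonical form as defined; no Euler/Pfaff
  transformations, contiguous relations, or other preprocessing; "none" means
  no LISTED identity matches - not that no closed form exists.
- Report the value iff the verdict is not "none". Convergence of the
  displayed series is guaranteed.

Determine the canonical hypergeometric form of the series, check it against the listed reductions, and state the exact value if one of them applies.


First insight: with t_0 = -3/4, the ratio is unreduced: k + 2/3 divides both sides (prefactor -3/4).
Consecutive-term ratio: r(k) = (-1/5) * (k-5/4) (k+1/3) (k+3/5) / [(k-3/2) (k-3/4) (k+1)] - rational in k, leading ratio (-1/5); with t_0 = -3/4, classification follows.

This is -3/4 * 3F2(-5/4, 1/3, 3/5; -3/2, -3/4; -1/5) in reduced canonical form. Verdict: none. Every listed pattern misses the 3F2 form at -1/5, upper {-5/4, 1/3, 3/5}.


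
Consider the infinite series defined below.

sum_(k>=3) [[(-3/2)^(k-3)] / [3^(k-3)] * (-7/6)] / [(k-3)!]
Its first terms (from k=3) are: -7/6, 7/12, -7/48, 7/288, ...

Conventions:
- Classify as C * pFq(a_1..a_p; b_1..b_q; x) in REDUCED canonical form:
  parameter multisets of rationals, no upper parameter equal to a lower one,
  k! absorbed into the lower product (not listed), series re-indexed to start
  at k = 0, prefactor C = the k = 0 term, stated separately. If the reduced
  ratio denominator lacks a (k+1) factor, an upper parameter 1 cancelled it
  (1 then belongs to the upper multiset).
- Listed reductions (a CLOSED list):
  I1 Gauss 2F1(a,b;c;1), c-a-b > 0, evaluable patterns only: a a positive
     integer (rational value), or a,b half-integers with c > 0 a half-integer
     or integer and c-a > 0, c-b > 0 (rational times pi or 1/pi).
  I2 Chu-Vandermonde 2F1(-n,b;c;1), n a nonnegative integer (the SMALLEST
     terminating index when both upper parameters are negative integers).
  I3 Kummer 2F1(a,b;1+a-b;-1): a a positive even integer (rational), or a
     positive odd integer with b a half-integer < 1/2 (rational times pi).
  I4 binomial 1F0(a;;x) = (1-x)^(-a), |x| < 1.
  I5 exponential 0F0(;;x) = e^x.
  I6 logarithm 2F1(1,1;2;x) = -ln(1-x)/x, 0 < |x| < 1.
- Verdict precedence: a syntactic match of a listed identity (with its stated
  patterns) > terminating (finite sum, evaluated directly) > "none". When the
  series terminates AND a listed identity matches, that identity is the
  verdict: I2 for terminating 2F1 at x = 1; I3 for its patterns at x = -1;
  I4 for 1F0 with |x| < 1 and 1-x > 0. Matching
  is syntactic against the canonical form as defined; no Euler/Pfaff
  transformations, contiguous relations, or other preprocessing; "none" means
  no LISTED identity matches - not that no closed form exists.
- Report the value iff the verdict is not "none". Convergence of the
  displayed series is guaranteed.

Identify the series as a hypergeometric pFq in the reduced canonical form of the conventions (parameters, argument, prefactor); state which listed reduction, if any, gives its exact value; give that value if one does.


Canonical form: C = -7/6 times 0F0 with upper {-}, lower {-}, x = -1/2. Verdict: the exponential series (I5) matches (the 0F0 exponential series at x = -1/2). Hence: (-7/6) * e^(-1/2).

The tell: from the first term -7/6: the two k-th powers (prefactor -7/6) combine into one argument.
Term ratio: r(k) = (-1/2) * 1 / [(k+1)] ; factor over Q: parameters, x = (-1/2), and C = -7/6.


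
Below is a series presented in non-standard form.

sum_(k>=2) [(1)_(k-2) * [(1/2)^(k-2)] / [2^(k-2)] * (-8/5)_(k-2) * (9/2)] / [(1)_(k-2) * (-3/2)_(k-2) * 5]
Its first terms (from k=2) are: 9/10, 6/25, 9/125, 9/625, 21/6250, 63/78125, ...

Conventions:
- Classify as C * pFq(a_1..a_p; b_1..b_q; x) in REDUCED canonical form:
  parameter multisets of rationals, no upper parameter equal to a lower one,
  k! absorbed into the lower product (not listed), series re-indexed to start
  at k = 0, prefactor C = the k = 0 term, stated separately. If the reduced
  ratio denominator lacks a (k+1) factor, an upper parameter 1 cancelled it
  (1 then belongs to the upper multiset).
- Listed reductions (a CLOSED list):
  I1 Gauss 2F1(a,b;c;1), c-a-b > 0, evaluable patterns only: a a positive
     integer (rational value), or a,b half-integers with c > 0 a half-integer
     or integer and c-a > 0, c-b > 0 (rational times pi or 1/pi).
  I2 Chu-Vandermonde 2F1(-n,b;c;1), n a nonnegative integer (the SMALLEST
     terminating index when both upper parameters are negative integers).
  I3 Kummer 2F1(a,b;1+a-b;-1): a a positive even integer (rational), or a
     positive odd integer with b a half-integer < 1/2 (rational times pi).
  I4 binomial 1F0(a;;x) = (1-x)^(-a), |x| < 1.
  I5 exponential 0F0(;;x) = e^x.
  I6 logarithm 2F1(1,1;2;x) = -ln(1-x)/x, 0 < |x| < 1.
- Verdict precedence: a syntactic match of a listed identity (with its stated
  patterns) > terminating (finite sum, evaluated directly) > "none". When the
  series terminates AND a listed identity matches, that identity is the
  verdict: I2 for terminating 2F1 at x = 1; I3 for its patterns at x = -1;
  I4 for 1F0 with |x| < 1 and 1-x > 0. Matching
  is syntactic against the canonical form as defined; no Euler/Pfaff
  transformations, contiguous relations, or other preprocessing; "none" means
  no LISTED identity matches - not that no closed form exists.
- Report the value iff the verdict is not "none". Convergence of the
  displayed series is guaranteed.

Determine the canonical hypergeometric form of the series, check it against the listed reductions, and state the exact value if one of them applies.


This is 9/10 * 2F1(-8/5, 1; -3/2; 1/4) in reduced canonical form. Verdict: none. A 2F1 with upper {-8/5, 1} fits none of I1-I6 at x = 1/4; the sum runs forever.

The tell: with t_0 = 9/10, the two k-th powers (C = 9/10, x = 1/4) combine into one argument.
Term ratio: r(k) = (1/4) * (k-8/5) (k+1) / [(k-3/2) (k+1)] - poly over poly, x = (1/4) from leading terms; C = 9/10 at k = 0.


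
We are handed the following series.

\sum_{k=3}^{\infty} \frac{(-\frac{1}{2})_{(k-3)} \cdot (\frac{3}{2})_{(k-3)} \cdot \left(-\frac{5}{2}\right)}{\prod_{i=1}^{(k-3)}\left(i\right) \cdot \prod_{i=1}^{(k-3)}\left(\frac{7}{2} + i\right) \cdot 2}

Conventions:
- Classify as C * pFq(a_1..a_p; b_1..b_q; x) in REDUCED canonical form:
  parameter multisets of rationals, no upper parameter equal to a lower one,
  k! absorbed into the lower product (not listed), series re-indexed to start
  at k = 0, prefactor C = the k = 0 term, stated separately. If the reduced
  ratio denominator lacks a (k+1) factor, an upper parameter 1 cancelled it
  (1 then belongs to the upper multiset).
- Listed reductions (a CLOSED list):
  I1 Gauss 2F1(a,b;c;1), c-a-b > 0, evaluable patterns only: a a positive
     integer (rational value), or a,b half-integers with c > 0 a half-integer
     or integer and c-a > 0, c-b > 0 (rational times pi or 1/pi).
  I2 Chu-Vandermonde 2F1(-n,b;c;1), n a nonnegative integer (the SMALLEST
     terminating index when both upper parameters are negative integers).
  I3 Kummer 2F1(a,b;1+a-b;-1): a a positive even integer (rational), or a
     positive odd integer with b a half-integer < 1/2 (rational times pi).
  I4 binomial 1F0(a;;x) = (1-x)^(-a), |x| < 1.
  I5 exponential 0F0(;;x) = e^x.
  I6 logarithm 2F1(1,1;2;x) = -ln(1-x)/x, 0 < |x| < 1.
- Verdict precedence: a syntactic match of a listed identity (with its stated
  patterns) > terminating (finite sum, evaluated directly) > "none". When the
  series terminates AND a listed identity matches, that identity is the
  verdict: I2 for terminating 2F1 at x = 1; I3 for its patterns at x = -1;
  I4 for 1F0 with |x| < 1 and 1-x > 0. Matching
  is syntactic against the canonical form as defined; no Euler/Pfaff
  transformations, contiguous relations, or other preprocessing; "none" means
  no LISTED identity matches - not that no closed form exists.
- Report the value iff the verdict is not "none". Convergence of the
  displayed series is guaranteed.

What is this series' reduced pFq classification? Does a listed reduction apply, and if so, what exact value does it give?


x = 1 here; the reduced form reads 2F1, upper {-\frac{1}{2}, \frac{3}{2}}, lower {\frac{9}{2}}, C = -\frac{5}{4}. Verdict: this is the half-integer Gauss pattern (I1) (x = 1; upper {-\frac{1}{2}, \frac{3}{2}} half-integers, c = \frac{9}{2} in the evaluable pattern). Its exact value is \left(-\frac{2625}{8192}\right) \cdot \pi.

Key step: with t_0 = -\frac{5}{4}, the product of the first k integers (C = -5/4) is k!.
Step ratio: r(k) = 1 * (k-\frac{1}{2}) (k+\frac{3}{2}) / [(k+\frac{9}{2}) (k+1)] - poly over poly, x = 1 from leading terms; C = -\frac{5}{4} at k = 0.


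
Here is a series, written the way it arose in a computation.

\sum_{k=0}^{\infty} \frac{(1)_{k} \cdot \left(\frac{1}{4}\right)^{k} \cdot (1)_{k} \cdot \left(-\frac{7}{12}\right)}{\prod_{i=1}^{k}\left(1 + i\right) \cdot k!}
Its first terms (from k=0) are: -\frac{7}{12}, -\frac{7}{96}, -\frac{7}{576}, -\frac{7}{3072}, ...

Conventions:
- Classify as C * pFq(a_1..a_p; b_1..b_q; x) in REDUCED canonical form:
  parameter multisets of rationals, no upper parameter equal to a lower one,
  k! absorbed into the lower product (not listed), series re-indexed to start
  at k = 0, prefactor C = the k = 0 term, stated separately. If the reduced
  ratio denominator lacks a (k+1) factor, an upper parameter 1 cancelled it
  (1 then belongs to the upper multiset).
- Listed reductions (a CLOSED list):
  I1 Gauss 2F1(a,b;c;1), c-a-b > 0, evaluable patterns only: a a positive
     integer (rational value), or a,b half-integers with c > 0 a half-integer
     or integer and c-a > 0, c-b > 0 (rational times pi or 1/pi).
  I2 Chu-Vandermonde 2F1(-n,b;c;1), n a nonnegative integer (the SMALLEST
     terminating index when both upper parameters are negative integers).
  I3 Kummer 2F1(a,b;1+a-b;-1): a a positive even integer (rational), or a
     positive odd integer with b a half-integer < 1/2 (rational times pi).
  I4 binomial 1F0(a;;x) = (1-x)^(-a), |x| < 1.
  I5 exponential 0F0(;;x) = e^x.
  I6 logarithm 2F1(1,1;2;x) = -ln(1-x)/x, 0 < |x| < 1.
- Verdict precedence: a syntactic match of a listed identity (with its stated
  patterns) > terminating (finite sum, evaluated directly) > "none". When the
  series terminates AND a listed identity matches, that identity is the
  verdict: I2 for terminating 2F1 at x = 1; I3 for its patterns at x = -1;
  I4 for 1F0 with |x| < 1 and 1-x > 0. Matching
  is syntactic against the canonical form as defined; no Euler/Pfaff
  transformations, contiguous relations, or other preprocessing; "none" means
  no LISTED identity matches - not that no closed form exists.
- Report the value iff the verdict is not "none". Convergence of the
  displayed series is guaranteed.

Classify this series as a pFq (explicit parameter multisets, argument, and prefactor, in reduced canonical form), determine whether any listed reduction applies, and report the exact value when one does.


Classification (C = -\frac{7}{12}): 2F1 with upper {1, 1}, lower {2}, argument x = \frac{1}{4}. Verdict: logarithm (I6) fires (the logarithm: parameters (1,1;2), x = \frac{1}{4}). Exact value: \frac{7}{3} \cdot \ln\left(\frac{3}{4}\right).

Structural cue: t_0 = -\frac{7}{12} here, and the lower running product (prefactor -7/12) is a rising factorial.
Step ratio: r(k) = \frac{1}{4} * (k+1) (k+1) / [(k+2) (k+1)] - poly over poly, x = \frac{1}{4} from leading terms; C = -\frac{7}{12} at k = 0.


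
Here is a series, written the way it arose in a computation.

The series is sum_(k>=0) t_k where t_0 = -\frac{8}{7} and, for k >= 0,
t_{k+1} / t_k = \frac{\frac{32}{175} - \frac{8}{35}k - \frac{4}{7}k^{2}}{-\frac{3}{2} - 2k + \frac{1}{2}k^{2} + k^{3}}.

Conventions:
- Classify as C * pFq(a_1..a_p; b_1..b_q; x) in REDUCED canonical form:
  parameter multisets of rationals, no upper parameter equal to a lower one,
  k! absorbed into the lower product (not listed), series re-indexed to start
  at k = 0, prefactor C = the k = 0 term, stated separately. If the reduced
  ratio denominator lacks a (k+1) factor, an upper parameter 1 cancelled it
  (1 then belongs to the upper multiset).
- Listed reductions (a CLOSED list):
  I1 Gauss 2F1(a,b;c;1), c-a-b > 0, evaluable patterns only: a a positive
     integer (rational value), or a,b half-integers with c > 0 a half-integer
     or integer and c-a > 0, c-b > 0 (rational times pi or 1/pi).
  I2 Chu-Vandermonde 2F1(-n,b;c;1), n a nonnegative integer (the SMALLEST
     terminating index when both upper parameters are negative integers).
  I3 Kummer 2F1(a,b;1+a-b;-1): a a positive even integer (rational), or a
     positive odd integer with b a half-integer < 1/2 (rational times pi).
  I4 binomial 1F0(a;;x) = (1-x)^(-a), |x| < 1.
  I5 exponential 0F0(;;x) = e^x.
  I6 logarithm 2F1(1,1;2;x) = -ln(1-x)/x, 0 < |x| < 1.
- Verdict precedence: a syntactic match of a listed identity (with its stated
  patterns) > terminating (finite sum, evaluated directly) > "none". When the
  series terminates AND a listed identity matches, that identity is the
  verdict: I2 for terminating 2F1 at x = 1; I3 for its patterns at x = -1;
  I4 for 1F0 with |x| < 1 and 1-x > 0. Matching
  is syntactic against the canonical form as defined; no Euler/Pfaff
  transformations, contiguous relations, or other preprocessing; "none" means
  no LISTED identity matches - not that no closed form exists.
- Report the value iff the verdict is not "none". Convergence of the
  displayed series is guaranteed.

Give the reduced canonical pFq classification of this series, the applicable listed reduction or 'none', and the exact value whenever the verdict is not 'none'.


x = -\frac{4}{7} here; the reduced form reads 2F2, upper {-\frac{2}{5}, \frac{4}{5}}, lower {-\frac{3}{2}, 1}, C = -\frac{8}{7}. Verdict: none here - no I1-I6 shape fits x = -\frac{4}{7} with lower {-\frac{3}{2}, 1}.

Key step: from the first term -\frac{8}{7}: factor the ratio over Q (C = -8/7): negated roots = parameters.
Adjacent-term ratio: r(k) = -\frac{4}{7} * (k-\frac{2}{5}) (k+\frac{4}{5}) / [(k-\frac{3}{2}) (k+1) (k+1)] - rational; roots negated = parameters, x = -\frac{4}{7}, C = -\frac{8}{7}.


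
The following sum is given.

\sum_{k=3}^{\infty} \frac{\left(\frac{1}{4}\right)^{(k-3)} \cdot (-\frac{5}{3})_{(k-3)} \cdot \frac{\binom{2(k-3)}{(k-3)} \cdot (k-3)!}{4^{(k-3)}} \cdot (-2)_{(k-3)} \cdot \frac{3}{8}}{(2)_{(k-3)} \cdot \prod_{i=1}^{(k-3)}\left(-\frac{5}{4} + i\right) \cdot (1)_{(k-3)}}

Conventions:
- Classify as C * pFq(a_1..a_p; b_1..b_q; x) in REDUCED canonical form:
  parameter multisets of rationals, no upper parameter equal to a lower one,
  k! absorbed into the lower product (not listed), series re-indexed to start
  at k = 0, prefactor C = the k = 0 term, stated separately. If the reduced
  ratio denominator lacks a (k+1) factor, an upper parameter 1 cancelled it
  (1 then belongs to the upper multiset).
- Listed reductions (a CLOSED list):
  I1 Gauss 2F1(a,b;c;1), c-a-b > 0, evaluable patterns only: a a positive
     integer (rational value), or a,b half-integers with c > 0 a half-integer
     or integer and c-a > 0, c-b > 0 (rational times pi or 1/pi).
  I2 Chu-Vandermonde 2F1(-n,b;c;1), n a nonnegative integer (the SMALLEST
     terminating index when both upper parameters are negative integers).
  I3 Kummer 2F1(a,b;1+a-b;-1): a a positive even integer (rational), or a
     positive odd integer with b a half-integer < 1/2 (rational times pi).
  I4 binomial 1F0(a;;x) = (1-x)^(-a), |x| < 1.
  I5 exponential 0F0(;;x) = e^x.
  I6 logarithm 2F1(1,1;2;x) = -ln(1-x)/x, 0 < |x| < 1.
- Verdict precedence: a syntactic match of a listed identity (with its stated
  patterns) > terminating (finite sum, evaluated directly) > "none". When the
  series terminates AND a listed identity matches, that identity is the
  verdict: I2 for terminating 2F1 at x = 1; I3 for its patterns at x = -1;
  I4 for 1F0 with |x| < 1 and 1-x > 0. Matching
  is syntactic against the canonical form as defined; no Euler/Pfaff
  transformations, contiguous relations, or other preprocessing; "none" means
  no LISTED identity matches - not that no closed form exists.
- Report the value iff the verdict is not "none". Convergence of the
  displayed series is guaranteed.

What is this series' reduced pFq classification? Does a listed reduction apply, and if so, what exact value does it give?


Prefactor \frac{3}{8}, argument \frac{1}{4}: 3F2 with upper {-2, -\frac{5}{3}, \frac{1}{2}} over lower {-\frac{1}{4}, 2}. Verdict: terminating - the sum ends at index 2 because -2 is a negative integer; exact evaluation follows. Its exact value is \frac{13}{288}.

Structural cue: t_0 being \frac{3}{8}, (1)_k (C = 3/8) is k! itself.
Term ratio: r(k) = \frac{1}{4} * (k-2) (k-\frac{5}{3}) (k+\frac{1}{2}) / [(k-\frac{1}{4}) (k+2) (k+1)] ; factor over Q: parameters, x = \frac{1}{4}, and C = \frac{3}{8}.


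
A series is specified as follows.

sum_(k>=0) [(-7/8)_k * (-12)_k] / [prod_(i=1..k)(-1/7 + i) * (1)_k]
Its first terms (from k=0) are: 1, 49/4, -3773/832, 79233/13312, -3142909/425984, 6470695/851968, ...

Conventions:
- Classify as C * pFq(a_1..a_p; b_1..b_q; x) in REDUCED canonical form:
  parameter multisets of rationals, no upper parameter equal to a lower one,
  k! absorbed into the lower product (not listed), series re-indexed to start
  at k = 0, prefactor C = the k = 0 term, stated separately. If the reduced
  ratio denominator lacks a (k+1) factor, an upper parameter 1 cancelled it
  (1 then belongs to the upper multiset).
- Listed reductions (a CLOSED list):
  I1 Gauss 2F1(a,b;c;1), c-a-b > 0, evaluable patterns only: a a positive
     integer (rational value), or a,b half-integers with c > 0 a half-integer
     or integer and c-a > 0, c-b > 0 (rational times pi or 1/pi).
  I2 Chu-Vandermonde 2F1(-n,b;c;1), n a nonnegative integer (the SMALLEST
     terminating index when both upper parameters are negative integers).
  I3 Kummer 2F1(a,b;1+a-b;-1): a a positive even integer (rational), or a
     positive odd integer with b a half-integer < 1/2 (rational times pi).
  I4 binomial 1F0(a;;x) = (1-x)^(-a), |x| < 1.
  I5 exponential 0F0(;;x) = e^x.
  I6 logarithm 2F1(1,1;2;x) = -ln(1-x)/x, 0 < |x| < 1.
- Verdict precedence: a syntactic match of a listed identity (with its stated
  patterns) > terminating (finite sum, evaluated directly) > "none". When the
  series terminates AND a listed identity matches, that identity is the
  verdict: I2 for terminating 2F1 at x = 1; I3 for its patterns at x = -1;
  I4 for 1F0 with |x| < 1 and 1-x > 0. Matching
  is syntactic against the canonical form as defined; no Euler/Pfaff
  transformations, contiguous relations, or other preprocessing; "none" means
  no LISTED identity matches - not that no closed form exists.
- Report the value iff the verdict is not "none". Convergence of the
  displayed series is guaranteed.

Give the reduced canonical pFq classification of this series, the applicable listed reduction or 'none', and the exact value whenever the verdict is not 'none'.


Prefactor 1, argument 1: 2F1 with upper {-12, -7/8} over lower {6/7}. Verdict (x = 1): the Chu-Vandermonde identity I2 applies (terminating 2F1 at x = 1 with n = 12, b = -7/8, c = 6/7). Sum: 5384293312106862269/478929672873181184.

Key step: t_0 being 1, the lower running product (C = 1) is a rising factorial.
Adjacent-term ratio: r(k) = 1 * (k-12) (k-7/8) / [(k+6/7) (k+1)] - rational in k. x = 1; t_0 = 1; negate the roots.


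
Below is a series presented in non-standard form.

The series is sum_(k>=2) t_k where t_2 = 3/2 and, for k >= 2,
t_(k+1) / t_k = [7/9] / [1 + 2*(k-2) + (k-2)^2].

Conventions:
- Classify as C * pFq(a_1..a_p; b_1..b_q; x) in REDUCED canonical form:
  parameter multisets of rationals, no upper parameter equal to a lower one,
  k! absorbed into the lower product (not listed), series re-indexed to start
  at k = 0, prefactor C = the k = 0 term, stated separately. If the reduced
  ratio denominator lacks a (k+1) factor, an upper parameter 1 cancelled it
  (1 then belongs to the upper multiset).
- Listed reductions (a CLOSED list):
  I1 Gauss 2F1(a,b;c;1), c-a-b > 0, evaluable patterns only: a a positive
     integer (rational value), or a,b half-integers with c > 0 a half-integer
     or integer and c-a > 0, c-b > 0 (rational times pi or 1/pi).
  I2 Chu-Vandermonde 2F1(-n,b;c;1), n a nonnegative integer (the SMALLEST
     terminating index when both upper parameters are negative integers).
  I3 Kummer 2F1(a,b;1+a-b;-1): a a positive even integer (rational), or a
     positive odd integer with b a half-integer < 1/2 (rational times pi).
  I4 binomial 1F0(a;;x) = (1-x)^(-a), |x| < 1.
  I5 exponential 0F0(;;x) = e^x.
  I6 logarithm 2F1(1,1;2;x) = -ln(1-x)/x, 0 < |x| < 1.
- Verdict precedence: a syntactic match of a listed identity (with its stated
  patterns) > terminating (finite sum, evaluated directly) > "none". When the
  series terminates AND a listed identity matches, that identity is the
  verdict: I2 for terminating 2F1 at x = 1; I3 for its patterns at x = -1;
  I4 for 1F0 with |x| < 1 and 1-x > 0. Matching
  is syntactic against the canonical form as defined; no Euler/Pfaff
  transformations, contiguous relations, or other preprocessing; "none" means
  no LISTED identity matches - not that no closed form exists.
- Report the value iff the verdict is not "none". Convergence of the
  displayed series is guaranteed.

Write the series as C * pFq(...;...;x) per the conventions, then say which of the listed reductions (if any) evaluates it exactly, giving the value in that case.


Structural cue: from the first term 3/2: the expanded ratio factors over Q; prefactor 3/2, roots give parameters.
Term ratio: r(k) = (7/9) * 1 / [(k+1) (k+1)] - rational in k, leading ratio (7/9); with t_0 = 3/2, classification follows.

x = 7/9 here; the reduced form reads 0F1, upper {-}, lower {1}, C = 3/2. Verdict: none. A 0F1 with upper {-} fits none of I1-I6 at x = 7/9; the sum runs forever.


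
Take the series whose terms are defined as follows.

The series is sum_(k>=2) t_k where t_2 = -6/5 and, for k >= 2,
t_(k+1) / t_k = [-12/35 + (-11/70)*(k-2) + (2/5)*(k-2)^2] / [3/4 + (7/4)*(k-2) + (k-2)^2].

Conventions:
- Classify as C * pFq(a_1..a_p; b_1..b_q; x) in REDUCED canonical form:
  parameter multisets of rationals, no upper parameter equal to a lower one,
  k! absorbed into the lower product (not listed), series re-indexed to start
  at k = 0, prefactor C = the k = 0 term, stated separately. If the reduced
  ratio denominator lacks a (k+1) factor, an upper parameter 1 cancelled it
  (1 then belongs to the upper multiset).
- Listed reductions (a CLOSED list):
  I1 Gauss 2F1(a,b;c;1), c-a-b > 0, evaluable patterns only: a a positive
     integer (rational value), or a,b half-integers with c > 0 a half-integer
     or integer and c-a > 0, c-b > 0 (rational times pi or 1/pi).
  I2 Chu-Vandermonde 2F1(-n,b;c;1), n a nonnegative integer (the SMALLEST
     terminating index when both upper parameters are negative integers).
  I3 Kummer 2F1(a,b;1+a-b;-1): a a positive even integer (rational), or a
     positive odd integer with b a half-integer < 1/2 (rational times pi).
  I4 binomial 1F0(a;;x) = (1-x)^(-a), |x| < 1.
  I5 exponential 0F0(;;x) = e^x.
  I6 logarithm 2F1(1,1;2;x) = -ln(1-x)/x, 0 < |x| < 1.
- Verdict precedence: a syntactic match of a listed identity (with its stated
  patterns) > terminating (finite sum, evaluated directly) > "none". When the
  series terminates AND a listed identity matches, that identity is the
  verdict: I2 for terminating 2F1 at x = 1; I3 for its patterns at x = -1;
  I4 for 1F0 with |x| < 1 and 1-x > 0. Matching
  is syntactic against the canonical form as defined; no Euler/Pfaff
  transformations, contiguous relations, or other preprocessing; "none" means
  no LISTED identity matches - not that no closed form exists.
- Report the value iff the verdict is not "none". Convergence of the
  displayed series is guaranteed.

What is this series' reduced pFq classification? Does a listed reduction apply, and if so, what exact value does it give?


Key observation: t_0 being -6/5, the parameter 3/4 appears in both the upper and lower lists and cancels.
Consecutive-term ratio: r(k) = (2/5) * (k-8/7) / [(k+1)] - rational in k. x = (2/5); t_0 = -6/5; negate the roots.

x = 2/5 here; the reduced form reads 1F0, upper {-8/7}, lower {-}, C = -6/5. Verdict at x = 2/5: the I4 binomial reduction matches (the 1F0 binomial series: exponent 8/7, x = 2/5). Value: (-6/5) * (3/5)^(8/7).


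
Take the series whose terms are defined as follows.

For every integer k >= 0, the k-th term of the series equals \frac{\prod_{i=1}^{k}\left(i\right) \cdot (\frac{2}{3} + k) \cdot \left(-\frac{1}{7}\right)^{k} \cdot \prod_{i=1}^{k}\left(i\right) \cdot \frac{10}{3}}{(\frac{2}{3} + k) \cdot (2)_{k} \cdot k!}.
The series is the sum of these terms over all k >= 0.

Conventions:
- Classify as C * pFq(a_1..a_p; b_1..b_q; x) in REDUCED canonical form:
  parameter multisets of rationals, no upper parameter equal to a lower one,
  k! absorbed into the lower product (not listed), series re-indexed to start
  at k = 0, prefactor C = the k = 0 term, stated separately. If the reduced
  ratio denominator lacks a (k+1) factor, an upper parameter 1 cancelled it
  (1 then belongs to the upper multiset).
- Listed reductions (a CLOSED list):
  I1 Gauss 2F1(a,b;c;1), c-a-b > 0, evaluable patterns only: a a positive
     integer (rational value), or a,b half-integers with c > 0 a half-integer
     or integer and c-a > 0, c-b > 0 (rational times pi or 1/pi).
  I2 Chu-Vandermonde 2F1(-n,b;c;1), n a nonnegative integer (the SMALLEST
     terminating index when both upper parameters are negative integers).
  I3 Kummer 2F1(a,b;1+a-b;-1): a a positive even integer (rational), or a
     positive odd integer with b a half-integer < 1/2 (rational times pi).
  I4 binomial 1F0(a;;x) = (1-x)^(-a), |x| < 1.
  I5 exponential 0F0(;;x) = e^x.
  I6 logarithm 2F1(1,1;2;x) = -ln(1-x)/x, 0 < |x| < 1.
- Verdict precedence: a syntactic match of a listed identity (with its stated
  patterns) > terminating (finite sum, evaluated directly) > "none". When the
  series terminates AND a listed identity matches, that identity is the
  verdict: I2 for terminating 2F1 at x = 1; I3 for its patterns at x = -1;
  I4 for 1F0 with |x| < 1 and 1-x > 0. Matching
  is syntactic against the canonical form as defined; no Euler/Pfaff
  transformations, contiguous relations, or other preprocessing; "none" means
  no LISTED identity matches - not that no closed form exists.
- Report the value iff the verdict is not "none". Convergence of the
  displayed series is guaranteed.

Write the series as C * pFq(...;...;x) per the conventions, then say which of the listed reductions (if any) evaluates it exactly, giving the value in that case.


With C = \frac{10}{3}: the canonical form is 2F1(1, 1; 2; -\frac{1}{7}). Verdict: logarithm (I6) matches (the logarithm: parameters (1,1;2), x = -\frac{1}{7}). Its exact value is \frac{70}{3} \cdot \ln\left(\frac{8}{7}\right).

First insight: t_0 = \frac{10}{3} here, and the running product (C = 10/3, x = -1/7) telescopes to a rising factorial.
Consecutive-term ratio: r(k) = -\frac{1}{7} * (k+1) (k+1) / [(k+2) (k+1)] - poly over poly, x = -\frac{1}{7} from leading terms; C = \frac{10}{3} at k = 0.


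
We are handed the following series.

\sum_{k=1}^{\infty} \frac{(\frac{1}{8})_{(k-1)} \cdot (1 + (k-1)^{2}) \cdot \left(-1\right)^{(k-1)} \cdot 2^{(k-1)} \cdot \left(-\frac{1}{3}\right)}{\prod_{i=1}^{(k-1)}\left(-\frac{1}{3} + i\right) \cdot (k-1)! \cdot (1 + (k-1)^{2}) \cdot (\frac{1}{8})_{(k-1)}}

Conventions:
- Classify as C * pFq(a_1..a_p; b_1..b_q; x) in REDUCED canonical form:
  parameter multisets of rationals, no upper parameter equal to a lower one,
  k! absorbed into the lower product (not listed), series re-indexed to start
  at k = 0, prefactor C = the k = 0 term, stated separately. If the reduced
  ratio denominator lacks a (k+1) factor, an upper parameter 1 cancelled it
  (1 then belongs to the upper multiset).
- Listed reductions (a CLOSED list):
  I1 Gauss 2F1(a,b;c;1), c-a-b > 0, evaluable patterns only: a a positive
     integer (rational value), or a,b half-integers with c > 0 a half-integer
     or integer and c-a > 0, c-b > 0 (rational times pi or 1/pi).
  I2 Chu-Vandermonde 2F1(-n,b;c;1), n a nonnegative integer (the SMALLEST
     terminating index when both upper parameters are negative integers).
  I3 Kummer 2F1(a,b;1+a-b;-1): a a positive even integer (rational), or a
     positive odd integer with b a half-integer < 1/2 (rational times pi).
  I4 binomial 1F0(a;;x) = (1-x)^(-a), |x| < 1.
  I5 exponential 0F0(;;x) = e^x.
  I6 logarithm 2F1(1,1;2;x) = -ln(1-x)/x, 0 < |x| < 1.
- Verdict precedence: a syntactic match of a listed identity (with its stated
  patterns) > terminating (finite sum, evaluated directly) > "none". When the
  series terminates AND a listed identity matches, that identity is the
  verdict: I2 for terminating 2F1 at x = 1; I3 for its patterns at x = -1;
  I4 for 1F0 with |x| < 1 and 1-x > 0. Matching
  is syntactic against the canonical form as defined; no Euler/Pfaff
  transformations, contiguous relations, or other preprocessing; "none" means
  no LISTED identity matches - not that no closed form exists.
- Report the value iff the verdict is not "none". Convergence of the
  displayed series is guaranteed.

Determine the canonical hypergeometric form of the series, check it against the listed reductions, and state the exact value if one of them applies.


The tell: from the first term -\frac{1}{3}: striking the common factor k^2 + 1 reduces the term (C = -1/3).
Ratio: r(k) = -2 * 1 / [(k+\frac{2}{3}) (k+1)] - rational in k, leading ratio -2; with t_0 = -\frac{1}{3}, classification follows.

x = -2 here; the reduced form reads 0F1, upper {-}, lower {\frac{2}{3}}, C = -\frac{1}{3}. Verdict: none. Every listed pattern misses the 0F1 form at -2, upper {-}.


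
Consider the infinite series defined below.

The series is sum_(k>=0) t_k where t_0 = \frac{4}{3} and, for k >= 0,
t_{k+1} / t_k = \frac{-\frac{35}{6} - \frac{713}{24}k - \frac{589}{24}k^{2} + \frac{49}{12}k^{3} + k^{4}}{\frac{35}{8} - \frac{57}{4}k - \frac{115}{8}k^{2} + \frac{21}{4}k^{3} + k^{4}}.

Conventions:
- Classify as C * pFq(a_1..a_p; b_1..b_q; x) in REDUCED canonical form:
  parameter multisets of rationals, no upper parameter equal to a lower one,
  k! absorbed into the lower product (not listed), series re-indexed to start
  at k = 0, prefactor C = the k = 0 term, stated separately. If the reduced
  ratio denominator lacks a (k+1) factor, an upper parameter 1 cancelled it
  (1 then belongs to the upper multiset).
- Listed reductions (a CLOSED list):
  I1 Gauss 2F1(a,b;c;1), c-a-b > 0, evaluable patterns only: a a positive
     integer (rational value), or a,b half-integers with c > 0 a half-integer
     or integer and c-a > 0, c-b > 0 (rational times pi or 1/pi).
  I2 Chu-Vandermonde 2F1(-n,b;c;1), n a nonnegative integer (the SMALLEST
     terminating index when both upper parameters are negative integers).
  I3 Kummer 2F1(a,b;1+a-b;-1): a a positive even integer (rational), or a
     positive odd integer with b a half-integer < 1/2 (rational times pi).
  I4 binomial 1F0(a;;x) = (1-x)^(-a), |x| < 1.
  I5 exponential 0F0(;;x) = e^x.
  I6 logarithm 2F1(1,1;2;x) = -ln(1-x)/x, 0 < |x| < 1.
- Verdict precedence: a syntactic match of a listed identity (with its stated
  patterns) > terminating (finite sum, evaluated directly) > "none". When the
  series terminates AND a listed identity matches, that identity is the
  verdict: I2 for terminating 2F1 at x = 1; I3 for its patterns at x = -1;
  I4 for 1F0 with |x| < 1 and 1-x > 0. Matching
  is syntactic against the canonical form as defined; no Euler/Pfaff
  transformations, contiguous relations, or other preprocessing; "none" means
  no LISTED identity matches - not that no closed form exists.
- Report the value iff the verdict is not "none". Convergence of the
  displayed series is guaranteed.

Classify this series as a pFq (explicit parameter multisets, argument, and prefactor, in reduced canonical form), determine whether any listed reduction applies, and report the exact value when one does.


Structural cue: t_0 being \frac{4}{3}, the expanded ratio factors over Q; C = 4/3, x = 1, roots give parameters.
Step ratio: r(k) = 1 * (k-4) (k+\frac{1}{4}) (k+\frac{5}{6}) / [(k-\frac{5}{2}) (k-\frac{1}{4}) (k+1)] - rational in k, leading ratio 1; with t_0 = \frac{4}{3}, classification follows.

With C = \frac{4}{3}: the canonical form is 3F2(-4, \frac{1}{4}, \frac{5}{6}; -\frac{5}{2}, -\frac{1}{4}; 1). Verdict: terminating - no listed pattern fits, but -4 in the upper list cuts the series at k = 4; direct evaluation. Exact value: \frac{46784}{1701}.


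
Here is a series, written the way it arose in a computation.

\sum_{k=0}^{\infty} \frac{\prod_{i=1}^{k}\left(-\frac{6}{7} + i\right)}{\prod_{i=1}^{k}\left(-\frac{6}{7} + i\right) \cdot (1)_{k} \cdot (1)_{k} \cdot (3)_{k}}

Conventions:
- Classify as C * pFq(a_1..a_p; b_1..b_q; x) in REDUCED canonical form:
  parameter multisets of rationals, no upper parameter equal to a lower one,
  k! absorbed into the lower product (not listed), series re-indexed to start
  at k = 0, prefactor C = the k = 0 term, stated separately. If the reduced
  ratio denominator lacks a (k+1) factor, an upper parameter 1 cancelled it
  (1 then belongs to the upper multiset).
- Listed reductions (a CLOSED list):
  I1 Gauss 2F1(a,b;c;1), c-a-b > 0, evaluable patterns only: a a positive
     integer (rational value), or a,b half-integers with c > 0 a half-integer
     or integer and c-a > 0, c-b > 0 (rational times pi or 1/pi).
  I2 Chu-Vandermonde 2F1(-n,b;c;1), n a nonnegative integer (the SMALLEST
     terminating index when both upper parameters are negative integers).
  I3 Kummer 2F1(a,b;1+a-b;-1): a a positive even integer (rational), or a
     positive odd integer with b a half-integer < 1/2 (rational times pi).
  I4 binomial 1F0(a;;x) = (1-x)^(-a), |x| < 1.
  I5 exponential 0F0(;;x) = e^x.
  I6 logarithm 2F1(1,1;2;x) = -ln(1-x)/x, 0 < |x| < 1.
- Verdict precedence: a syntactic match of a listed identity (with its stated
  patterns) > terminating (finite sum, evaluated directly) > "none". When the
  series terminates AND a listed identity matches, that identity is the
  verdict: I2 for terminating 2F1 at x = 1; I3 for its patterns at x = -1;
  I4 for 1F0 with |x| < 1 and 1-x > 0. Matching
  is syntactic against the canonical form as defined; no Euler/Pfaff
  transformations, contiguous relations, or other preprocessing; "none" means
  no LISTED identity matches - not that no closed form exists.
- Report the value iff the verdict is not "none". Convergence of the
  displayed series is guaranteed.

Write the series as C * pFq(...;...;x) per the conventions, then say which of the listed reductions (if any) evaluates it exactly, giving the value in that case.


At argument 1: a 0F2 with upper {-}, lower {1, 3}, scaled by C = 1. Verdict: none. A 0F2 with upper {-} fits none of I1-I6 at x = 1; the sum runs forever.

Key observation: t_0 = 1 here, and (1)_k (prefactor 1) is k! itself.
Consecutive-term ratio: r(k) = 1 * 1 / [(k+1) (k+3) (k+1)] - rational in k. x = 1; t_0 = 1; negate the roots.


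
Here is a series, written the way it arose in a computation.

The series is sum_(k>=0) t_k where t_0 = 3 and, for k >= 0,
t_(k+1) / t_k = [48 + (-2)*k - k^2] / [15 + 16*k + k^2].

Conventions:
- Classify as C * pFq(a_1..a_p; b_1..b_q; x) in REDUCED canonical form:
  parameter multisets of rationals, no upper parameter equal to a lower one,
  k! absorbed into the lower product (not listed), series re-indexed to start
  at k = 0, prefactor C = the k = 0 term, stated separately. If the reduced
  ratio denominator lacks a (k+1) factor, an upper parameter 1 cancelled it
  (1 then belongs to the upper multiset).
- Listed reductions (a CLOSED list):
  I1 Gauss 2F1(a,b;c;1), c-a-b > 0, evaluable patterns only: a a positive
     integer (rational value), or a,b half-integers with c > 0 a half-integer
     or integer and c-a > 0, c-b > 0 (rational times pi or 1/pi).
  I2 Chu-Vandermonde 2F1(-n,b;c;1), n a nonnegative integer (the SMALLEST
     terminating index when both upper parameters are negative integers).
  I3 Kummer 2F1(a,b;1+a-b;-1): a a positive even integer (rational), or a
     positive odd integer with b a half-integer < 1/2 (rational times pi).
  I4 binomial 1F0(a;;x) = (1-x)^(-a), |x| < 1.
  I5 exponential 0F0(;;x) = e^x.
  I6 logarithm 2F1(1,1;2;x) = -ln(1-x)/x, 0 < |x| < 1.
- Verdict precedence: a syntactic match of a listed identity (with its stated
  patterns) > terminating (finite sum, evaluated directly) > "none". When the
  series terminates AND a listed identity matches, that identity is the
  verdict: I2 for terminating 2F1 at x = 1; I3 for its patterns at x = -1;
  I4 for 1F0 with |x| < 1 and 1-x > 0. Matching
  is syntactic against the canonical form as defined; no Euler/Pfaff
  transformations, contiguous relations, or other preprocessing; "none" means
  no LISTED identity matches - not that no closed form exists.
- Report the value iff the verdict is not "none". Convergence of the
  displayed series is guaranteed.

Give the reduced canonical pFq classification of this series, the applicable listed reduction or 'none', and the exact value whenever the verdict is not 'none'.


The tell: t_0 being 3, roots of the ratio polynomials (C = 3, x = -1) are the negated parameters.
Ratio: r(k) = (-1) * (k-6) (k+8) / [(k+15) (k+1)] - poly over poly, x = (-1) from leading terms; C = 3 at k = 0.

This is 3 * 2F1(-6, 8; 15; -1) in reduced canonical form. Verdict: Kummer (I3) applies (x = -1; c = 15 equals 1+a-b for upper {-6, 8}: listed pattern). Sum: 429/10.


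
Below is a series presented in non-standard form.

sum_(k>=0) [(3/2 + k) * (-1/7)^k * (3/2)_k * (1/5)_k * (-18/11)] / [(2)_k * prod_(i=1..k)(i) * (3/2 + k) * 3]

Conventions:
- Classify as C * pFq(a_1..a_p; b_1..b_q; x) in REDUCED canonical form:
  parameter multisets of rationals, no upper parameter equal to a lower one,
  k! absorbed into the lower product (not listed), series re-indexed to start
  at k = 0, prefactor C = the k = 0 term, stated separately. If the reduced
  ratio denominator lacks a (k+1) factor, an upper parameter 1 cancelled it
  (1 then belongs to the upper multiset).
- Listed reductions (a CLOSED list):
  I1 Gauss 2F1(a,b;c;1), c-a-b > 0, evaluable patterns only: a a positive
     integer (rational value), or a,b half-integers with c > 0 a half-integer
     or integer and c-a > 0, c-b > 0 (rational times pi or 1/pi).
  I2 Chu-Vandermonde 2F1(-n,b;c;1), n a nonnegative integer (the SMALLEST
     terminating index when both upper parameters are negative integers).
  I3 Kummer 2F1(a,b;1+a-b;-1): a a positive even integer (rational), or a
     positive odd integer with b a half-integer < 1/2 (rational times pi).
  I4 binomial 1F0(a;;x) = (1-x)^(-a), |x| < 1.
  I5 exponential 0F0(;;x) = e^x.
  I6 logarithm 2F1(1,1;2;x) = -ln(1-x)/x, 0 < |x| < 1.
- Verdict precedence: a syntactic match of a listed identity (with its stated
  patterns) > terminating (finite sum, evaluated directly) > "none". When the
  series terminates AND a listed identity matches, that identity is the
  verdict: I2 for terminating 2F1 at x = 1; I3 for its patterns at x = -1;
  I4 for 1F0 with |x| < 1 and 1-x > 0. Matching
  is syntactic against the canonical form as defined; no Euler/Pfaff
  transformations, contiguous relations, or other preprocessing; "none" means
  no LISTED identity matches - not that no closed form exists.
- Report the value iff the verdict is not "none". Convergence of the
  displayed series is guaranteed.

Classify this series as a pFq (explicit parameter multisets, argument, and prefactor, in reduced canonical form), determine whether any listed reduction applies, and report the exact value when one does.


At argument -1/7: a 2F1 with upper {1/5, 3/2}, lower {2}, scaled by C = -6/11. Verdict: none - this 2F1 at x = -1/7 matches no listed pattern, and upper {1/5, 3/2} holds no stopper.

Key step: x = (-1/7) and the constant factors (prefactor -6/11) combine into one prefactor.
Consecutive-term ratio: r(k) = (-1/7) * (k+1/5) (k+3/2) / [(k+2) (k+1)] ; factor over Q: parameters, x = (-1/7), and C = -6/11.
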